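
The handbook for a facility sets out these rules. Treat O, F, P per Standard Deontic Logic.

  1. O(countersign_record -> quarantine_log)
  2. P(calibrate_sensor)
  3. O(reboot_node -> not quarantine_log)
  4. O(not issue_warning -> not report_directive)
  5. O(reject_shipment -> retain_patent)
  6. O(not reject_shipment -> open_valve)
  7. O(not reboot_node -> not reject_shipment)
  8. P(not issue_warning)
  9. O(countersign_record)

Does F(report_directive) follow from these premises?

Premise 4 is O(not issue_warning -> not report_directive), but O(not issue_warning) is not derivable from the premises (the permission P(not issue_warning) asserts only not O(issue_warning), not O(not issue_warning)), so it does not yield O(not report_directive).
No other premise forces O(not report_directive). An ideal world satisfying every premise can still have report_directive true, so F(report_directive) is not derivable.

No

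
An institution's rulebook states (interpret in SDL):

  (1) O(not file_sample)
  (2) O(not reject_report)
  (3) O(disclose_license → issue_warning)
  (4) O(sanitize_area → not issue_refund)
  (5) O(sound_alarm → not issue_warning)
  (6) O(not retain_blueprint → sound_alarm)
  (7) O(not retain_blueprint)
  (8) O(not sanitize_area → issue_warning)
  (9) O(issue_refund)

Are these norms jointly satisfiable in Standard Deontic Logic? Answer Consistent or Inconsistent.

Inconsistent

From premise 9 we have O(issue_refund).
Premise 4, O(sanitize_area → not issue_refund), contraposes to O(issue_refund → not sanitize_area); with O(issue_refund) we get O(not sanitize_area).
With premise 8, O(not sanitize_area → issue_warning), the K-axiom yields O(issue_warning).
Premise 5 is O(sound_alarm → not issue_warning); contrapositively O(issue_warning → not sound_alarm). Since O(issue_warning) holds, K gives O(not sound_alarm).
The contrapositive of premise 6 (O(not retain_blueprint → sound_alarm)) is O(not sound_alarm → retain_blueprint), and O(not sound_alarm) is already established, so O(retain_blueprint).
Yet premise 7 states O(not retain_blueprint).
We now have both O(retain_blueprint) and O(not retain_blueprint) — retain_blueprint is simultaneously obligatory and forbidden, violating the D-axiom.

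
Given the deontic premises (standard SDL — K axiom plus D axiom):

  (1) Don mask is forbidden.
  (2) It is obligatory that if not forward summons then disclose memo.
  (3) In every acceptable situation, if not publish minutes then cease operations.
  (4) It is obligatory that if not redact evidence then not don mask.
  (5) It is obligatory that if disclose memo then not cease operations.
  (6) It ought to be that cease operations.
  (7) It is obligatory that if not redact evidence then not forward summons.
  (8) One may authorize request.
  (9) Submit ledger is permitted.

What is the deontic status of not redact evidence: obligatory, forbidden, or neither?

Forbidden

Premise 6 gives O(cease_operations).
Premise 5, O(disclose_memo → ¬cease_operations), contraposes to O(cease_operations → ¬disclose_memo); with O(cease_operations) we get O(¬disclose_memo).
The contrapositive of premise 2 (O(¬forward_summons → disclose_memo)) is O(¬disclose_memo → forward_summons), and O(¬disclose_memo) is already established, so O(forward_summons).
The contrapositive of premise 7 (O(¬redact_evidence → ¬forward_summons)) is O(forward_summons → redact_evidence), and O(forward_summons) is already established, so O(redact_evidence).
Premises 1, 3, 4, 8, 9 do not contribute to this derivation.
Thus O(redact_evidence), which is F(¬redact_evidence): ¬redact_evidence is forbidden.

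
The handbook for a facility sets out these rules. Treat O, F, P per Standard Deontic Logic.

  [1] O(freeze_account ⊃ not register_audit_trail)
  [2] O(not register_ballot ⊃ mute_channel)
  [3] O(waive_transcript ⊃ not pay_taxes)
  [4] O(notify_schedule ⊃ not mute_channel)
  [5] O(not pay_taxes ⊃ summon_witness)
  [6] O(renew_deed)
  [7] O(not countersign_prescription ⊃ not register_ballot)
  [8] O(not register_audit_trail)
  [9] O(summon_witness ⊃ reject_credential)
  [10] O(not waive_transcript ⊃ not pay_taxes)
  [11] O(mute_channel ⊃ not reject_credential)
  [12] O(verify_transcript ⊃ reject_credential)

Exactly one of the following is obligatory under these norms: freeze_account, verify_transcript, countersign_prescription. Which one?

Premises 10 and 3 are O(not waive_transcript ⊃ not pay_taxes) and O(waive_transcript ⊃ not pay_taxes); every ideal world satisfies not waive_transcript or waive_transcript, so in either case not pay_taxes holds — hence O(not pay_taxes).
From O(not pay_taxes) and premise 5, O(not pay_taxes ⊃ summon_witness), we obtain O(summon_witness).
With premise 9, O(summon_witness ⊃ reject_credential), the K-axiom yields O(reject_credential).
Premise 11 is O(mute_channel ⊃ not reject_credential); contrapositively O(reject_credential ⊃ not mute_channel). Since O(reject_credential) holds, K gives O(not mute_channel).
Premise 2, O(not register_ballot ⊃ mute_channel), contraposes to O(not mute_channel ⊃ register_ballot); with O(not mute_channel) we get O(register_ballot).
Premise 7, O(not countersign_prescription ⊃ not register_ballot), contraposes to O(register_ballot ⊃ countersign_prescription); with O(register_ballot) we get O(countersign_prescription).
So O(countersign_prescription) holds — countersign_prescription is obligatory. None of the other listed options is made obligatory by any chain of premises.

countersign_prescription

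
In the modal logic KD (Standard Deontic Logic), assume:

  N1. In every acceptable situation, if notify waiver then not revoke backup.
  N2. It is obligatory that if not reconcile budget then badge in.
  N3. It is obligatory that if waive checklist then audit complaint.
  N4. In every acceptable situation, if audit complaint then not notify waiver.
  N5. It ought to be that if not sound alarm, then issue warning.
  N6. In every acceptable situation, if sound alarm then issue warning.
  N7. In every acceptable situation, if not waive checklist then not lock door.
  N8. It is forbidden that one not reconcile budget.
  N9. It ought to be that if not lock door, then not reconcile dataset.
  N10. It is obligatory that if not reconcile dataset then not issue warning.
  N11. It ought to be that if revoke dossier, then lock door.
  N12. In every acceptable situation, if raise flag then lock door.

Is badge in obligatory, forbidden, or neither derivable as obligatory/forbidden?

Neither

Premise 2 is O(¬reconcile_budget → badge_in), but O(¬reconcile_budget) is not derivable from the premises, so it does not yield O(badge_in).
No premise or chain of K-axiom applications forces O(badge_in), and none forces O(¬badge_in). So badge_in is neither obligatory nor forbidden under these norms.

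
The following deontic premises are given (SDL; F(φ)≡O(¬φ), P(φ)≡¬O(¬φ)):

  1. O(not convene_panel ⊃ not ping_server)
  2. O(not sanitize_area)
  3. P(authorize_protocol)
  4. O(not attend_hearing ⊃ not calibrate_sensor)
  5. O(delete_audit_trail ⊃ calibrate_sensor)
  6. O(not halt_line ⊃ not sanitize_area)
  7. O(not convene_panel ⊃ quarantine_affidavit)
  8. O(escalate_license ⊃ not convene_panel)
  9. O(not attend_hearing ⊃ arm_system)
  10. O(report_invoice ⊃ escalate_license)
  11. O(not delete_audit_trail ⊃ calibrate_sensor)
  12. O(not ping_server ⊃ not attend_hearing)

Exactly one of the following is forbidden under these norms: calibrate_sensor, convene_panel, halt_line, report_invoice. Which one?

report_invoice

Premises 11 and 5 cover both cases: O(not delete_audit_trail ⊃ calibrate_sensor) and O(delete_audit_trail ⊃ calibrate_sensor). Since not delete_audit_trail ∨ delete_audit_trail is a tautology, O(calibrate_sensor) follows.
The contrapositive of premise 4 (O(not attend_hearing ⊃ not calibrate_sensor)) is O(calibrate_sensor ⊃ attend_hearing), and O(calibrate_sensor) is already established, so O(attend_hearing).
The contrapositive of premise 12 (O(not ping_server ⊃ not attend_hearing)) is O(attend_hearing ⊃ ping_server), and O(attend_hearing) is already established, so O(ping_server).
Premise 1, O(not convene_panel ⊃ not ping_server), contraposes to O(ping_server ⊃ convene_panel); with O(ping_server) we get O(convene_panel).
Premise 8, O(escalate_license ⊃ not convene_panel), contraposes to O(convene_panel ⊃ not escalate_license); with O(convene_panel) we get O(not escalate_license).
Premise 10 is O(report_invoice ⊃ escalate_license); contrapositively O(not escalate_license ⊃ not report_invoice). Since O(not escalate_license) holds, K gives O(not report_invoice).
So O(not report_invoice) holds, i.e. report_invoice is forbidden. None of the other listed options is forbidden under the premises.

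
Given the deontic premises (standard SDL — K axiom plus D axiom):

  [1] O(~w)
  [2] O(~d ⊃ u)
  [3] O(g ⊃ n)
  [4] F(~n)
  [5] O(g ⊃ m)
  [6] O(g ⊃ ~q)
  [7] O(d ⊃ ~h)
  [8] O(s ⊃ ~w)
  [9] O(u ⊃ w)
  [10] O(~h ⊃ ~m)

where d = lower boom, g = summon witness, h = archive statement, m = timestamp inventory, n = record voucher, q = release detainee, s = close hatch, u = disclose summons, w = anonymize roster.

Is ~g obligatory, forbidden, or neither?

Premise 1 gives O(~w).
Premise 9, O(u ⊃ w), contraposes to O(~w ⊃ ~u); with O(~w) we get O(~u).
Premise 2 is O(~d ⊃ u); contrapositively O(~u ⊃ d). Since O(~u) holds, K gives O(d).
Premise 7 is O(d ⊃ ~h); since O(d), deontic closure gives O(~h).
With premise 10, O(~h ⊃ ~m), the K-axiom yields O(~m).
Premise 5, O(g ⊃ m), contraposes to O(~m ⊃ ~g); with O(~m) we get O(~g).
Premises 3, 4, 6, 8 do not contribute to this derivation.
Hence ~g is obligatory.

Obligatory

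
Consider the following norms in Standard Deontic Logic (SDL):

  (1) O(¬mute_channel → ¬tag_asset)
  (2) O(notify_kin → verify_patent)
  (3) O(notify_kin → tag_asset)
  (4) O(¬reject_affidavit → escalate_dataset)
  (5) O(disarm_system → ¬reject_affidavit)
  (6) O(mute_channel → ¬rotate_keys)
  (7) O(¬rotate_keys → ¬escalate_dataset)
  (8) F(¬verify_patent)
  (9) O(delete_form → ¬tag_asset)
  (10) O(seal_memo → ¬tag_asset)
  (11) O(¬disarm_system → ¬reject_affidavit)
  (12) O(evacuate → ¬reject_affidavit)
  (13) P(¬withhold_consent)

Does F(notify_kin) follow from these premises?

Yes

Premises 5 and 11 cover both cases: O(disarm_system → ¬reject_affidavit) and O(¬disarm_system → ¬reject_affidavit). Since disarm_system ∨ ¬disarm_system is a tautology, O(¬reject_affidavit) follows.
With premise 4, O(¬reject_affidavit → escalate_dataset), the K-axiom yields O(escalate_dataset).
Premise 7 is O(¬rotate_keys → ¬escalate_dataset); contrapositively O(escalate_dataset → rotate_keys). Since O(escalate_dataset) holds, K gives O(rotate_keys).
The contrapositive of premise 6 (O(mute_channel → ¬rotate_keys)) is O(rotate_keys → ¬mute_channel), and O(rotate_keys) is already established, so O(¬mute_channel).
From O(¬mute_channel) and premise 1, O(¬mute_channel → ¬tag_asset), we obtain O(¬tag_asset).
The contrapositive of premise 3 (O(notify_kin → tag_asset)) is O(¬tag_asset → ¬notify_kin), and O(¬tag_asset) is already established, so O(¬notify_kin).
Premises 2, 8, 9, 10, 12, 13 do not contribute to this derivation.
So O(¬notify_kin) holds, i.e. F(notify_kin). The claim follows.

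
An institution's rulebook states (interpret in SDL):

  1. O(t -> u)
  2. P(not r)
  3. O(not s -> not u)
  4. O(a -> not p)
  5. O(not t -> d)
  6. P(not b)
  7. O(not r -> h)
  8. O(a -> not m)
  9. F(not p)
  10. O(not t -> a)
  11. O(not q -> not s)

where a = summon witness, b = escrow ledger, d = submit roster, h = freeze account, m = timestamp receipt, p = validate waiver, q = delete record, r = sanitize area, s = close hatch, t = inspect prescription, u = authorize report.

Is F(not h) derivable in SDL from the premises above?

No

Premise 7 is O(not r -> h), but O(not r) is not derivable from the premises (the permission P(not r) asserts only not O(r), not O(not r)), so it does not yield O(h).
No other premise forces O(h). An ideal world satisfying every premise can still have not h true, so F(not h) is not derivable.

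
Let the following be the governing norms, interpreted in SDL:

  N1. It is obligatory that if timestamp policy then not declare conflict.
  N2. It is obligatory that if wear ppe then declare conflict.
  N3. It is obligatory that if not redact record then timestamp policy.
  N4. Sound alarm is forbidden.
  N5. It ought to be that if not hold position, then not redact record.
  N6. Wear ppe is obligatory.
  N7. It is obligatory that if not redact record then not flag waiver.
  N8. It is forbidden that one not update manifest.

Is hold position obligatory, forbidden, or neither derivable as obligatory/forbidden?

From premise 6 we have O(wear_ppe).
From O(wear_ppe) and premise 2, O(wear_ppe → declare_conflict), we obtain O(declare_conflict).
Premise 1 is O(timestamp_policy → ¬declare_conflict); contrapositively O(declare_conflict → ¬timestamp_policy). Since O(declare_conflict) holds, K gives O(¬timestamp_policy).
Premise 3, O(¬redact_record → timestamp_policy), contraposes to O(¬timestamp_policy → redact_record); with O(¬timestamp_policy) we get O(redact_record).
The contrapositive of premise 5 (O(¬hold_position → ¬redact_record)) is O(redact_record → hold_position), and O(redact_record) is already established, so O(hold_position).
Premises 4, 7, 8 do not contribute to this derivation.
Hence hold_position is obligatory.

Obligatory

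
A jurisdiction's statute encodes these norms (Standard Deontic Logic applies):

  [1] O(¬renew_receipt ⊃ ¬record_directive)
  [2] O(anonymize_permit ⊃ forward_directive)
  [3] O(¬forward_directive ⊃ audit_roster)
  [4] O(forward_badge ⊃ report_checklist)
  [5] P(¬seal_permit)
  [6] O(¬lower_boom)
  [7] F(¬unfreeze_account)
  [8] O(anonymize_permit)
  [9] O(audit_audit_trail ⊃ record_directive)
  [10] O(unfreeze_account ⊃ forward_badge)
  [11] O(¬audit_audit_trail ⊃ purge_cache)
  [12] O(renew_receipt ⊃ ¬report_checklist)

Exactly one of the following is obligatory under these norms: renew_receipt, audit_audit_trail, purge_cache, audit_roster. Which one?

F(¬unfreeze_account) at premise 7 means O(unfreeze_account).
From O(unfreeze_account) and premise 10, O(unfreeze_account ⊃ forward_badge), we obtain O(forward_badge).
With premise 4, O(forward_badge ⊃ report_checklist), the K-axiom yields O(report_checklist).
Premise 12, O(renew_receipt ⊃ ¬report_checklist), contraposes to O(report_checklist ⊃ ¬renew_receipt); with O(report_checklist) we get O(¬renew_receipt).
Applying K to premise 1 (O(¬renew_receipt ⊃ ¬record_directive)) and O(¬renew_receipt) yields O(¬record_directive).
Premise 9 is O(audit_audit_trail ⊃ record_directive); contrapositively O(¬record_directive ⊃ ¬audit_audit_trail). Since O(¬record_directive) holds, K gives O(¬audit_audit_trail).
Premise 11 is O(¬audit_audit_trail ⊃ purge_cache); since O(¬audit_audit_trail), deontic closure gives O(purge_cache).
So O(purge_cache) holds — purge_cache is obligatory. None of the other listed options is made obligatory by any chain of premises.

purge_cache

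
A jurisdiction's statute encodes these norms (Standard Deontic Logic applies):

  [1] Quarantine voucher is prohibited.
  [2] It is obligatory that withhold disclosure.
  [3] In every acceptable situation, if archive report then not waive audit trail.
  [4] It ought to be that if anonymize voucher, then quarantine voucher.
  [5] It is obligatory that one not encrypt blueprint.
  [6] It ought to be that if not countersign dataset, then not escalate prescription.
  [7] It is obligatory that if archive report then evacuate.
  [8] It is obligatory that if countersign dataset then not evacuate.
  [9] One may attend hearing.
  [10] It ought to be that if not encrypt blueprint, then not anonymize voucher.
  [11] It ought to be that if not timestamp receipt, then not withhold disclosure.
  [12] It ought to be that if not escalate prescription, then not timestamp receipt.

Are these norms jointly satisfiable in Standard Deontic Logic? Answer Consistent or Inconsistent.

Consistent

Premise 4 is O(anonymize_voucher → quarantine_voucher), but O(anonymize_voucher) is not derivable from the premises, so it does not yield O(quarantine_voucher).
So O(quarantine_voucher) is not derivable, and the apparent clash with O(¬quarantine_voucher) does not arise.
A world satisfying every obligation exists (e.g. anonymize_voucher=false, archive_report=false, attend_hearing=false, countersign_dataset=true, encrypt_blueprint=false, escalate_prescription=true, evacuate=false, quarantine_voucher=false, timestamp_receipt=true, waive_audit_trail=false, withhold_disclosure=true); no atom is both obligatory and forbidden, so the set is consistent.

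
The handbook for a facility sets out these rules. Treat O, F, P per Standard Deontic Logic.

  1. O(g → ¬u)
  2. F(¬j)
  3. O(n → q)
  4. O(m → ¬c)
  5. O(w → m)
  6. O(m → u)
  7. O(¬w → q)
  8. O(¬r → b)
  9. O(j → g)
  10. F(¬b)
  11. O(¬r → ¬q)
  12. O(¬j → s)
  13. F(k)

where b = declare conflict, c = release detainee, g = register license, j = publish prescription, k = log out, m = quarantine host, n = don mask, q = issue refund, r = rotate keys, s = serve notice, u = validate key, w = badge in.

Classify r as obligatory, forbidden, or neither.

Obligatory

Premise 2 is F(¬j), i.e. O(j).
With premise 9, O(j → g), the K-axiom yields O(g).
From O(g) and premise 1, O(g → ¬u), we obtain O(¬u).
The contrapositive of premise 6 (O(m → u)) is O(¬u → ¬m), and O(¬u) is already established, so O(¬m).
Premise 5, O(w → m), contraposes to O(¬m → ¬w); with O(¬m) we get O(¬w).
Applying K to premise 7 (O(¬w → q)) and O(¬w) yields O(q).
The contrapositive of premise 11 (O(¬r → ¬q)) is O(q → r), and O(q) is already established, so O(r).
Premises 3, 4, 8, 10, 12, 13 do not contribute to this derivation.
Hence r is obligatory.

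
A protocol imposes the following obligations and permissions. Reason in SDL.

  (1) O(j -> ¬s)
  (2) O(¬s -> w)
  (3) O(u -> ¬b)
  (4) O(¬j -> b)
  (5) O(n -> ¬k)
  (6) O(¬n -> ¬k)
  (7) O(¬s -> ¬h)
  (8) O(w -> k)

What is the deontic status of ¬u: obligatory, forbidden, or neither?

Obligatory

Premises 5 and 6 are O(n -> ¬k) and O(¬n -> ¬k); every ideal world satisfies n or ¬n, so in either case ¬k holds — hence O(¬k).
Premise 8 is O(w -> k); contrapositively O(¬k -> ¬w). Since O(¬k) holds, K gives O(¬w).
Premise 2, O(¬s -> w), contraposes to O(¬w -> s); with O(¬w) we get O(s).
Premise 1 is O(j -> ¬s); contrapositively O(s -> ¬j). Since O(s) holds, K gives O(¬j).
With premise 4, O(¬j -> b), the K-axiom yields O(b).
Premise 3, O(u -> ¬b), contraposes to O(b -> ¬u); with O(b) we get O(¬u).
Premise 7 does not contribute to this derivation.
Hence ¬u is obligatory.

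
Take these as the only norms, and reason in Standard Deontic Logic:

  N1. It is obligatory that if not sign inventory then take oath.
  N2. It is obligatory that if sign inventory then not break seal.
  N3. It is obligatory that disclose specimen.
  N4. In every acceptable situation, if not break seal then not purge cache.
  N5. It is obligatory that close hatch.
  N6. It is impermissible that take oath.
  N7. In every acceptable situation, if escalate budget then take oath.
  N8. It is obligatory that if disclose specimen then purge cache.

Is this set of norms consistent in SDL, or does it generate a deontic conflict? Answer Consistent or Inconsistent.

Premise 3 states O(disclose_specimen) outright.
With premise 8, O(disclose_specimen → purge_cache), the K-axiom yields O(purge_cache).
Premise 4, O(¬break_seal → ¬purge_cache), contraposes to O(purge_cache → break_seal); with O(purge_cache) we get O(break_seal).
The contrapositive of premise 2 (O(sign_inventory → ¬break_seal)) is O(break_seal → ¬sign_inventory), and O(break_seal) is already established, so O(¬sign_inventory).
From O(¬sign_inventory) and premise 1, O(¬sign_inventory → take_oath), we obtain O(take_oath).
Yet premise 6 is F(take_oath), i.e. O(¬take_oath).
We now have both O(take_oath) and O(¬take_oath) — take_oath is simultaneously obligatory and forbidden, violating the D-axiom.

Inconsistent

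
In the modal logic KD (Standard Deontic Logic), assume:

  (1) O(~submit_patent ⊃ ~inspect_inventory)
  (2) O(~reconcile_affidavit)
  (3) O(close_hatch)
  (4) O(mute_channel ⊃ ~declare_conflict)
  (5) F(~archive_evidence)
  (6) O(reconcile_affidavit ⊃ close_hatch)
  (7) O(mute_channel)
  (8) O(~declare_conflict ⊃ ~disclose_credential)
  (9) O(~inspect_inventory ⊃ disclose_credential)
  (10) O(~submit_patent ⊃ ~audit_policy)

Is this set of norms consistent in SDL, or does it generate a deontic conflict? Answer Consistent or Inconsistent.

Consistent

Premise 6 is O(reconcile_affidavit ⊃ close_hatch); even if O(close_hatch) held, inferring O(reconcile_affidavit) would be affirming the consequent — invalid.
So O(reconcile_affidavit) is not derivable, and the apparent clash with O(~reconcile_affidavit) does not arise.
A world satisfying every obligation exists (e.g. archive_evidence=true, audit_policy=false, close_hatch=true, declare_conflict=false, disclose_credential=false, inspect_inventory=true, mute_channel=true, reconcile_affidavit=false, submit_patent=true); no atom is both obligatory and forbidden, so the set is consistent.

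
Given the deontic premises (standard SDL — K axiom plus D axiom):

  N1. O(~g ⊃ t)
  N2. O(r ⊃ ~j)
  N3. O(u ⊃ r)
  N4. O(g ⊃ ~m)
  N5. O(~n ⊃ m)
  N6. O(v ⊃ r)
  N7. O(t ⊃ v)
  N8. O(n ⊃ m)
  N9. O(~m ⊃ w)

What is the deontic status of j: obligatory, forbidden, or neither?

Forbidden

By case analysis on ~n: premise 5 gives O(~n ⊃ m) and premise 8 gives O(n ⊃ m), so O(m) either way.
The contrapositive of premise 4 (O(g ⊃ ~m)) is O(m ⊃ ~g), and O(m) is already established, so O(~g).
Premise 1 is O(~g ⊃ t); since O(~g), deontic closure gives O(t).
Premise 7 is O(t ⊃ v); since O(t), deontic closure gives O(v).
Premise 6 is O(v ⊃ r); since O(v), deontic closure gives O(r).
Applying K to premise 2 (O(r ⊃ ~j)) and O(r) yields O(~j).
Premises 3, 9 do not contribute to this derivation.
Thus O(~j), which is F(j): j is forbidden.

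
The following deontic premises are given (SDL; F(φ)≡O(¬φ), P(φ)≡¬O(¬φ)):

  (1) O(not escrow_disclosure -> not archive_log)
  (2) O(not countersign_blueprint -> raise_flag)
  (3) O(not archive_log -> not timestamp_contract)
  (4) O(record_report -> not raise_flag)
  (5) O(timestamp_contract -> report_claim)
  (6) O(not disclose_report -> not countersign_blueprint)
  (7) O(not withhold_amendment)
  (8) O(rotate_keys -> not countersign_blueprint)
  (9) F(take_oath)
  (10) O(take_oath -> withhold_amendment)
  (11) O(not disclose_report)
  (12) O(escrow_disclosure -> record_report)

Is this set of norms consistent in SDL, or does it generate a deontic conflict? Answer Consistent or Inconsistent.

Consistent

Premise 10 is O(take_oath -> withhold_amendment), but O(take_oath) is not derivable from the premises, so it does not yield O(withhold_amendment).
So O(withhold_amendment) is not derivable, and the apparent clash with O(not withhold_amendment) does not arise.
A world satisfying every obligation exists (e.g. archive_log=false, countersign_blueprint=false, disclose_report=false, escrow_disclosure=false, raise_flag=true, record_report=false, report_claim=false, rotate_keys=false, take_oath=false, timestamp_contract=false, withhold_amendment=false); no atom is both obligatory and forbidden, so the set is consistent.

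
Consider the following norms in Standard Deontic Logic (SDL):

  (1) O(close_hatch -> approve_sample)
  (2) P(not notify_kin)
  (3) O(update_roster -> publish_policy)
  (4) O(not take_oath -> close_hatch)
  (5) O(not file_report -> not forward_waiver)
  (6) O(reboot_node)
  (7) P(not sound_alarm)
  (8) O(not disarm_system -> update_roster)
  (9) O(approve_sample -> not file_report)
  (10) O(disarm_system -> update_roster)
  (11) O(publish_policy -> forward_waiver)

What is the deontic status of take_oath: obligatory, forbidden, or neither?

By case analysis on not disarm_system: premise 8 gives O(not disarm_system -> update_roster) and premise 10 gives O(disarm_system -> update_roster), so O(update_roster) either way.
Premise 3 is O(update_roster -> publish_policy); since O(update_roster), deontic closure gives O(publish_policy).
Premise 11 is O(publish_policy -> forward_waiver); since O(publish_policy), deontic closure gives O(forward_waiver).
The contrapositive of premise 5 (O(not file_report -> not forward_waiver)) is O(forward_waiver -> file_report), and O(forward_waiver) is already established, so O(file_report).
Premise 9, O(approve_sample -> not file_report), contraposes to O(file_report -> not approve_sample); with O(file_report) we get O(not approve_sample).
The contrapositive of premise 1 (O(close_hatch -> approve_sample)) is O(not approve_sample -> not close_hatch), and O(not approve_sample) is already established, so O(not close_hatch).
The contrapositive of premise 4 (O(not take_oath -> close_hatch)) is O(not close_hatch -> take_oath), and O(not close_hatch) is already established, so O(take_oath).
Premises 2, 6, 7 do not contribute to this derivation.
Hence take_oath is obligatory.

Obligatory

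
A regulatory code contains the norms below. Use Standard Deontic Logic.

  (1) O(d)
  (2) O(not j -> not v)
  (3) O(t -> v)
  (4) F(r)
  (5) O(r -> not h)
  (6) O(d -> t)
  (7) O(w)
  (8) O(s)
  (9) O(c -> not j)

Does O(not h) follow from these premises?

No

Premise 5 is O(r -> not h), but O(r) is not derivable from the premises, so it does not yield O(not h).
No other premise forces O(not h). An ideal world satisfying every premise can still have not h false, so O(not h) is not derivable.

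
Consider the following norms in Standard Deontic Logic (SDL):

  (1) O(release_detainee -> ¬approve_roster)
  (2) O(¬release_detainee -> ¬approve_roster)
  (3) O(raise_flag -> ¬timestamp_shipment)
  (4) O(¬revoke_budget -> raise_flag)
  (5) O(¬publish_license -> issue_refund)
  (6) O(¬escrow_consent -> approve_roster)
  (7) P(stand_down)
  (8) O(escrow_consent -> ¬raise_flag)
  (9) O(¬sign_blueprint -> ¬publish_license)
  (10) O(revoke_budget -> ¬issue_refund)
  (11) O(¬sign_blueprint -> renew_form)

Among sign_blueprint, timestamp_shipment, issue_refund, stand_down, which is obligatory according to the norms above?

sign_blueprint

Premises 1 and 2 are O(release_detainee -> ¬approve_roster) and O(¬release_detainee -> ¬approve_roster); every ideal world satisfies release_detainee or ¬release_detainee, so in either case ¬approve_roster holds — hence O(¬approve_roster).
Premise 6 is O(¬escrow_consent -> approve_roster); contrapositively O(¬approve_roster -> escrow_consent). Since O(¬approve_roster) holds, K gives O(escrow_consent).
From O(escrow_consent) and premise 8, O(escrow_consent -> ¬raise_flag), we obtain O(¬raise_flag).
Premise 4, O(¬revoke_budget -> raise_flag), contraposes to O(¬raise_flag -> revoke_budget); with O(¬raise_flag) we get O(revoke_budget).
Applying K to premise 10 (O(revoke_budget -> ¬issue_refund)) and O(revoke_budget) yields O(¬issue_refund).
Premise 5, O(¬publish_license -> issue_refund), contraposes to O(¬issue_refund -> publish_license); with O(¬issue_refund) we get O(publish_license).
Premise 9 is O(¬sign_blueprint -> ¬publish_license); contrapositively O(publish_license -> sign_blueprint). Since O(publish_license) holds, K gives O(sign_blueprint).
So O(sign_blueprint) holds — sign_blueprint is obligatory. None of the other listed options is made obligatory by any chain of premises.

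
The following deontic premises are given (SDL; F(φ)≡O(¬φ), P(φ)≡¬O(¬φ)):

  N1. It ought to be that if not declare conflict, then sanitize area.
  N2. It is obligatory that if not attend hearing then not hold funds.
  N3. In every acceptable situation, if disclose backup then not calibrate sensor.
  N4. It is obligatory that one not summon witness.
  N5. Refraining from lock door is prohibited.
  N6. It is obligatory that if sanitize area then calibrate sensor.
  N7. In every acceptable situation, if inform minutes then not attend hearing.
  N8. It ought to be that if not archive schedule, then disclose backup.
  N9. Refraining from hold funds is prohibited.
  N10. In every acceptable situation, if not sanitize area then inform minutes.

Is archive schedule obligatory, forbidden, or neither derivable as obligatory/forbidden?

Premise 9, F(¬hold_funds), is equivalent to O(hold_funds).
Premise 2 is O(¬attend_hearing → ¬hold_funds); contrapositively O(hold_funds → attend_hearing). Since O(hold_funds) holds, K gives O(attend_hearing).
Premise 7, O(inform_minutes → ¬attend_hearing), contraposes to O(attend_hearing → ¬inform_minutes); with O(attend_hearing) we get O(¬inform_minutes).
The contrapositive of premise 10 (O(¬sanitize_area → inform_minutes)) is O(¬inform_minutes → sanitize_area), and O(¬inform_minutes) is already established, so O(sanitize_area).
With premise 6, O(sanitize_area → calibrate_sensor), the K-axiom yields O(calibrate_sensor).
Premise 3, O(disclose_backup → ¬calibrate_sensor), contraposes to O(calibrate_sensor → ¬disclose_backup); with O(calibrate_sensor) we get O(¬disclose_backup).
The contrapositive of premise 8 (O(¬archive_schedule → disclose_backup)) is O(¬disclose_backup → archive_schedule), and O(¬disclose_backup) is already established, so O(archive_schedule).
Premises 1, 4, 5 do not contribute to this derivation.
Hence archive_schedule is obligatory.

Obligatory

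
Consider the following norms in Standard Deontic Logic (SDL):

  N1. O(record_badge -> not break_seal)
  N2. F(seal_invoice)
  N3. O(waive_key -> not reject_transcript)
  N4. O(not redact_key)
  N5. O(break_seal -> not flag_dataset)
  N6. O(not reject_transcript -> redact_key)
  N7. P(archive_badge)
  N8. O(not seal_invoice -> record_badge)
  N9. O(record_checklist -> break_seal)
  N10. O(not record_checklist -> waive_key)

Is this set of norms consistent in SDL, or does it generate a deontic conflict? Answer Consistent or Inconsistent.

Inconsistent

F(seal_invoice) at premise 2 means O(not seal_invoice).
Premise 8 is O(not seal_invoice -> record_badge); since O(not seal_invoice), deontic closure gives O(record_badge).
Applying K to premise 1 (O(record_badge -> not break_seal)) and O(record_badge) yields O(not break_seal).
Premise 9, O(record_checklist -> break_seal), contraposes to O(not break_seal -> not record_checklist); with O(not break_seal) we get O(not record_checklist).
From O(not record_checklist) and premise 10, O(not record_checklist -> waive_key), we obtain O(waive_key).
With premise 3, O(waive_key -> not reject_transcript), the K-axiom yields O(not reject_transcript).
Applying K to premise 6 (O(not reject_transcript -> redact_key)) and O(not reject_transcript) yields O(redact_key).
But premise 4 directly asserts O(not redact_key).
We now have both O(redact_key) and O(not redact_key) — redact_key is simultaneously obligatory and forbidden, violating the D-axiom.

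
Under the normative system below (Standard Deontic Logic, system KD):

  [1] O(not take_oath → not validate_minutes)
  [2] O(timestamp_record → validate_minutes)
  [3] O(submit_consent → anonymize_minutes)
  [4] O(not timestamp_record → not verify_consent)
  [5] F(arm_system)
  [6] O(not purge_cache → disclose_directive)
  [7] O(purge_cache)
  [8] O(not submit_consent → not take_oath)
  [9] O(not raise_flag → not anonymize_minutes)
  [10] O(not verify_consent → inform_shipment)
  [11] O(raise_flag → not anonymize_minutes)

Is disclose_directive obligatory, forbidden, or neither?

Neither

Premise 6 is O(not purge_cache → disclose_directive), but O(not purge_cache) is not derivable from the premises, so it does not yield O(disclose_directive).
No premise or chain of K-axiom applications forces O(disclose_directive), and none forces O(not disclose_directive). So disclose_directive is neither obligatory nor forbidden under these norms.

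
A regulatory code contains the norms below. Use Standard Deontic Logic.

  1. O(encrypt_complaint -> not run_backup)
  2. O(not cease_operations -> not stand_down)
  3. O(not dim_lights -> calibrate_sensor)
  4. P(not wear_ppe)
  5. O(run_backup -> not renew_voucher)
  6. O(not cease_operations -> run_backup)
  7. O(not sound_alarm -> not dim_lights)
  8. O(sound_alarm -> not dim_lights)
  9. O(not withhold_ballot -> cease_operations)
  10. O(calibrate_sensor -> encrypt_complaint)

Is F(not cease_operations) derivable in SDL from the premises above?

Premises 8 and 7 cover both cases: O(sound_alarm -> not dim_lights) and O(not sound_alarm -> not dim_lights). Since sound_alarm ∨ not sound_alarm is a tautology, O(not dim_lights) follows.
Applying K to premise 3 (O(not dim_lights -> calibrate_sensor)) and O(not dim_lights) yields O(calibrate_sensor).
Applying K to premise 10 (O(calibrate_sensor -> encrypt_complaint)) and O(calibrate_sensor) yields O(encrypt_complaint).
From O(encrypt_complaint) and premise 1, O(encrypt_complaint -> not run_backup), we obtain O(not run_backup).
Premise 6, O(not cease_operations -> run_backup), contraposes to O(not run_backup -> cease_operations); with O(not run_backup) we get O(cease_operations).
Premises 2, 4, 5, 9 do not contribute to this derivation.
So O(cease_operations) holds, i.e. F(not cease_operations). The claim follows.

Yes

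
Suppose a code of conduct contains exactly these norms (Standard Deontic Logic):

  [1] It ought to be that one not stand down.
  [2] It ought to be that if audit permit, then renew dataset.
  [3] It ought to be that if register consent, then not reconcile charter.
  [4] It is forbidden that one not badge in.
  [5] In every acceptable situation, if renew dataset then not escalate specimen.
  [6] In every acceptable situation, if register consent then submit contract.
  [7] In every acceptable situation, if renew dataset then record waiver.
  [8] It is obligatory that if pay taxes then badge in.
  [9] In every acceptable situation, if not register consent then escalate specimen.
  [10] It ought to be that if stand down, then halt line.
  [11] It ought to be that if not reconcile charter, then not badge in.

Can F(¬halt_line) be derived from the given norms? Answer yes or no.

No

Premise 10 is O(stand_down → halt_line), but O(stand_down) is not derivable from the premises, so it does not yield O(halt_line).
No other premise forces O(halt_line). An ideal world satisfying every premise can still have ¬halt_line true, so F(¬halt_line) is not derivable.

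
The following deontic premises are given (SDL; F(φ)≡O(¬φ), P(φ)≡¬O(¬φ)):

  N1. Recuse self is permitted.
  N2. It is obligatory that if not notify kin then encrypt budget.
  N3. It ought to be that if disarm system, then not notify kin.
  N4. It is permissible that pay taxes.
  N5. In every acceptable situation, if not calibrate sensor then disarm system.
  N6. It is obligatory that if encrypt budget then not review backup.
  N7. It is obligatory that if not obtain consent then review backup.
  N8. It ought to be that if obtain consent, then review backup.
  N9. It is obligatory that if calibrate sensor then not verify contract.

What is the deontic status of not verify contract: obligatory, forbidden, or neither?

Obligatory

By case analysis on ¬obtain_consent: premise 7 gives O(¬obtain_consent → review_backup) and premise 8 gives O(obtain_consent → review_backup), so O(review_backup) either way.
Premise 6, O(encrypt_budget → ¬review_backup), contraposes to O(review_backup → ¬encrypt_budget); with O(review_backup) we get O(¬encrypt_budget).
Premise 2 is O(¬notify_kin → encrypt_budget); contrapositively O(¬encrypt_budget → notify_kin). Since O(¬encrypt_budget) holds, K gives O(notify_kin).
Premise 3, O(disarm_system → ¬notify_kin), contraposes to O(notify_kin → ¬disarm_system); with O(notify_kin) we get O(¬disarm_system).
The contrapositive of premise 5 (O(¬calibrate_sensor → disarm_system)) is O(¬disarm_system → calibrate_sensor), and O(¬disarm_system) is already established, so O(calibrate_sensor).
With premise 9, O(calibrate_sensor → ¬verify_contract), the K-axiom yields O(¬verify_contract).
Premises 1, 4 do not contribute to this derivation.
Hence ¬verify_contract is obligatory.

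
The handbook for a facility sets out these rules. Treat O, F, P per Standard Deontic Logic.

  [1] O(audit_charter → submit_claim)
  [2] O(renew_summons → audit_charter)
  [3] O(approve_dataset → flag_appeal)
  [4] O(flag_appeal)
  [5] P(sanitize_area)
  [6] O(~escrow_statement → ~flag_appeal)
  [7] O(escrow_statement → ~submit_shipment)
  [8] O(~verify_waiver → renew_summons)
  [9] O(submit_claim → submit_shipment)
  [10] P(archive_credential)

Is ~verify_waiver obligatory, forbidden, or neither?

From premise 4 we have O(flag_appeal).
Premise 6 is O(~escrow_statement → ~flag_appeal); contrapositively O(flag_appeal → escrow_statement). Since O(flag_appeal) holds, K gives O(escrow_statement).
From O(escrow_statement) and premise 7, O(escrow_statement → ~submit_shipment), we obtain O(~submit_shipment).
Premise 9, O(submit_claim → submit_shipment), contraposes to O(~submit_shipment → ~submit_claim); with O(~submit_shipment) we get O(~submit_claim).
Premise 1, O(audit_charter → submit_claim), contraposes to O(~submit_claim → ~audit_charter); with O(~submit_claim) we get O(~audit_charter).
Premise 2 is O(renew_summons → audit_charter); contrapositively O(~audit_charter → ~renew_summons). Since O(~audit_charter) holds, K gives O(~renew_summons).
Premise 8 is O(~verify_waiver → renew_summons); contrapositively O(~renew_summons → verify_waiver). Since O(~renew_summons) holds, K gives O(verify_waiver).
Premises 3, 5, 10 do not contribute to this derivation.
Thus O(verify_waiver), which is F(~verify_waiver): ~verify_waiver is forbidden.

Forbidden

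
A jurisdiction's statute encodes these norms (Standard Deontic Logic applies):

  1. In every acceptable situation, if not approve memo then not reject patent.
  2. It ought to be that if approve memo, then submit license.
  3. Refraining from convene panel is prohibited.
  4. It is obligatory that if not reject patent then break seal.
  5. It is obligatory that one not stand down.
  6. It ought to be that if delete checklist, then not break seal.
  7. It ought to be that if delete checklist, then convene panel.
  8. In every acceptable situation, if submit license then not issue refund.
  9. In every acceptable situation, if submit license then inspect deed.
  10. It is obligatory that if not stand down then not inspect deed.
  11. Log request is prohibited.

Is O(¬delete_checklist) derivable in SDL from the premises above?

Yes

From premise 5 we have O(¬stand_down).
With premise 10, O(¬stand_down → ¬inspect_deed), the K-axiom yields O(¬inspect_deed).
The contrapositive of premise 9 (O(submit_license → inspect_deed)) is O(¬inspect_deed → ¬submit_license), and O(¬inspect_deed) is already established, so O(¬submit_license).
Premise 2 is O(approve_memo → submit_license); contrapositively O(¬submit_license → ¬approve_memo). Since O(¬submit_license) holds, K gives O(¬approve_memo).
From O(¬approve_memo) and premise 1, O(¬approve_memo → ¬reject_patent), we obtain O(¬reject_patent).
From O(¬reject_patent) and premise 4, O(¬reject_patent → break_seal), we obtain O(break_seal).
The contrapositive of premise 6 (O(delete_checklist → ¬break_seal)) is O(break_seal → ¬delete_checklist), and O(break_seal) is already established, so O(¬delete_checklist).
Premises 3, 7, 8, 11 do not contribute to this derivation.
So O(¬delete_checklist) follows.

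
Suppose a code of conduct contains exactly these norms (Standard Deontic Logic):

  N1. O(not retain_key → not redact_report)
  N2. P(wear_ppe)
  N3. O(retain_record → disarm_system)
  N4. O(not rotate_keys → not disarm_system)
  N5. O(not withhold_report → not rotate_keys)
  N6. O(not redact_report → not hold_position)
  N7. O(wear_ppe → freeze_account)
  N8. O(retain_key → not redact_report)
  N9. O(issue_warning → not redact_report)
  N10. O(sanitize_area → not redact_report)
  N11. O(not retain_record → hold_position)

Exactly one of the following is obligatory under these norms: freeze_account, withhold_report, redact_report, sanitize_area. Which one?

Premises 8 and 1 cover both cases: O(retain_key → not redact_report) and O(not retain_key → not redact_report). Since retain_key ∨ not retain_key is a tautology, O(not redact_report) follows.
With premise 6, O(not redact_report → not hold_position), the K-axiom yields O(not hold_position).
Premise 11 is O(not retain_record → hold_position); contrapositively O(not hold_position → retain_record). Since O(not hold_position) holds, K gives O(retain_record).
With premise 3, O(retain_record → disarm_system), the K-axiom yields O(disarm_system).
Premise 4, O(not rotate_keys → not disarm_system), contraposes to O(disarm_system → rotate_keys); with O(disarm_system) we get O(rotate_keys).
Premise 5, O(not withhold_report → not rotate_keys), contraposes to O(rotate_keys → withhold_report); with O(rotate_keys) we get O(withhold_report).
So O(withhold_report) holds — withhold_report is obligatory. None of the other listed options is made obligatory by any chain of premises.

withhold_report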